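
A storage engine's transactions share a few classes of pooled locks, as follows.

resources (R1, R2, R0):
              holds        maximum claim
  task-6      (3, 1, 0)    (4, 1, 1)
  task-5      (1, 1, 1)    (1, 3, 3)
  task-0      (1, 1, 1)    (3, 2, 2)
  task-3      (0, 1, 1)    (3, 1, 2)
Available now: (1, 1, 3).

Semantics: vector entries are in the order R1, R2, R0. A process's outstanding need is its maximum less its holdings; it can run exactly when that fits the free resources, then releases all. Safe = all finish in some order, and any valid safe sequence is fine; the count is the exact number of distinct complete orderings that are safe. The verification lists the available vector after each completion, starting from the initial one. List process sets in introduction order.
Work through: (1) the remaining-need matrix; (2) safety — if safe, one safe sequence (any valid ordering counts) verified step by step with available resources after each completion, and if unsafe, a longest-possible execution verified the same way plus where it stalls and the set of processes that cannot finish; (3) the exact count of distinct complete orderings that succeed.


(1) Remaining need (order R1, R2, R0):
  task-6: (1, 0, 1)
  task-5: (0, 2, 2)
  task-0: (2, 1, 1)
  task-3: (3, 0, 1)
(2) SAFE. One safe sequence: task-6, task-3, task-0, task-5.
Key observation: reading the order forward, task-6 is the first process whose need (1, 0, 1) meets the free pool (1, 1, 3) exactly on a resource it requests.
Step-by-step check:
  pool = (1, 1, 3)
  task-6: need (1, 0, 1) fits (1, 1, 3); releases (3, 1, 0), pool now (4, 2, 3)
  task-3: need (3, 0, 1) fits (4, 2, 3); releases (0, 1, 1), pool now (4, 3, 4)
  task-0: need (2, 1, 1) fits (4, 3, 4); releases (1, 1, 1), pool now (5, 4, 5)
  task-5: need (0, 2, 2) fits (5, 4, 5); releases (1, 1, 1), pool now (6, 5, 6)
(3) Exactly 6 of the possible complete orderings are safe sequences.


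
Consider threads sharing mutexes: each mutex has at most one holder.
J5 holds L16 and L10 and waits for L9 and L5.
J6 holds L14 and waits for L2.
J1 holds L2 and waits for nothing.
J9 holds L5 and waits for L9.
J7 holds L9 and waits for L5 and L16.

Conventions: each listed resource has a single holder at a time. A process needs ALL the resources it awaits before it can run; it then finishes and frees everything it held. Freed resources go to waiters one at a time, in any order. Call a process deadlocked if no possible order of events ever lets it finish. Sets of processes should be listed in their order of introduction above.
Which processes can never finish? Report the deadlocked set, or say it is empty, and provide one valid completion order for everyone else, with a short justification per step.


The deadlocked set is J5, J9 and J7.
Key observation: the wait chain closes on itself along J5 -> J9 -> J7 -> J5; no other process is dragged down with it.
A valid finishing order for the others: J1, J6.
Check, step by step:
  J1 waits on nothing -> runs at once and releases L2
  J6 waits on L2 — all released -> runs and releases L14


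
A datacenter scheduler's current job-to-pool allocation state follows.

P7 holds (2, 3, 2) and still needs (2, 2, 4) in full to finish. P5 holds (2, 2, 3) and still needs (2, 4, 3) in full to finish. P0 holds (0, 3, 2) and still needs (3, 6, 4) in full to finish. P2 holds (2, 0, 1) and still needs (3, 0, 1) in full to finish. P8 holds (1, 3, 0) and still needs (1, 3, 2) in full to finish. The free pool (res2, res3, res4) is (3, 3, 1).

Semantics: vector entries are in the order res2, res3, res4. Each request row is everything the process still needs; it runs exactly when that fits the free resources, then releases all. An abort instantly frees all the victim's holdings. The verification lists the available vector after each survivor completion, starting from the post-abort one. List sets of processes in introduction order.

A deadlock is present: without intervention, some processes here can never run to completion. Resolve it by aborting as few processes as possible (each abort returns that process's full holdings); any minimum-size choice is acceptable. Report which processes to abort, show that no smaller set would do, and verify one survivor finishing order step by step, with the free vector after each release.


Minimum abort set: P7.
Key observation: P5 was stuck for good until P7 gave back (2, 3, 2); in the order shown it finishes at step 3.
No smaller set exists: with zero aborts the deadlock remains.
Survivors finish in the order: P2, P8, P5, P0. Verifying each step (pool after the aborts first):
  pool = (5, 6, 3)
  P2: need (3, 0, 1) fits (5, 6, 3); releases (2, 0, 1), pool now (7, 6, 4)
  P8: need (1, 3, 2) fits (7, 6, 4); releases (1, 3, 0), pool now (8, 9, 4)
  P5: need (2, 4, 3) fits (8, 9, 4); releases (2, 2, 3), pool now (10, 11, 7)
  P0: need (3, 6, 4) fits (10, 11, 7); releases (0, 3, 2), pool now (10, 14, 9)


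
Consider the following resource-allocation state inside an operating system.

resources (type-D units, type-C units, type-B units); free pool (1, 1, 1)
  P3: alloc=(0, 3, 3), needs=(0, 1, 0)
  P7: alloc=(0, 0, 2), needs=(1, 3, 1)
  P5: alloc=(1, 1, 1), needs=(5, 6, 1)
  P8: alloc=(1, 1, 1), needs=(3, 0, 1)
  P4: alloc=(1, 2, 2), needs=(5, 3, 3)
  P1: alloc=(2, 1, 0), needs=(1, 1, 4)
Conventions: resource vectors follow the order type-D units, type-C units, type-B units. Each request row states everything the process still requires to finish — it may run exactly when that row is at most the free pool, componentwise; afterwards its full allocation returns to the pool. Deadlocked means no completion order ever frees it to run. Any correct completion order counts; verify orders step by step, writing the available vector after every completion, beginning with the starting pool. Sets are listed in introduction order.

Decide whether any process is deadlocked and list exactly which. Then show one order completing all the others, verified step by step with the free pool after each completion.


The deadlocked set is P5 and P4.
Key observation: after P3, P1, P8, P7 complete, (4, 6, 7) is the best the pool ever gets, yet each leftover process wants more type-D units.
A valid finishing order for the others: P3, P1, P8, P7. Verifying each step:
  pool = (1, 1, 1)
  P3 needs (0, 1, 0) <= (1, 1, 1) -> finishes; pool += (0, 3, 3) = (1, 4, 4)
  P1 needs (1, 1, 4) <= (1, 4, 4) -> finishes; pool += (2, 1, 0) = (3, 5, 4)
  P8 needs (3, 0, 1) <= (3, 5, 4) -> finishes; pool += (1, 1, 1) = (4, 6, 5)
  P7 needs (1, 3, 1) <= (4, 6, 5) -> finishes; pool += (0, 0, 2) = (4, 6, 7)
None of the blocked processes ever fits:
  P5 still needs (5, 6, 1) but only (4, 6, 7) is free — short on type-D units
  P4 still needs (5, 3, 3) but only (4, 6, 7) is free — short on type-D units


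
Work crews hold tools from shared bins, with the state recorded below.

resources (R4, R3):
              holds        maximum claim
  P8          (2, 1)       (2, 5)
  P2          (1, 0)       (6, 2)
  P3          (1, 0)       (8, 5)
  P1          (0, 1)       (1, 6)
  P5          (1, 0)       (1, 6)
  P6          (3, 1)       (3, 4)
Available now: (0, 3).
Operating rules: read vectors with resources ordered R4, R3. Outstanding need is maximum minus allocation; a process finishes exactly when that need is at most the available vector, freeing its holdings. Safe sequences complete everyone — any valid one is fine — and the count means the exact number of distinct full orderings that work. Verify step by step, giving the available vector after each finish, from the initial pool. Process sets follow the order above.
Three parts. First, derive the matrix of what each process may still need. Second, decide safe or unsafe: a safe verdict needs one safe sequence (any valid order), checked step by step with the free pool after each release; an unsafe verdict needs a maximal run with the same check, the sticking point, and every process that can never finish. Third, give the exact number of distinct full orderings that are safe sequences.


(1) Remaining need (order R4, R3):
  P8: (0, 4)
  P2: (5, 2)
  P3: (7, 5)
  P1: (1, 5)
  P5: (0, 6)
  P6: (0, 3)
(2) SAFE — a valid safe sequence is P6, P8, P2, P1, P5, P3.
Key observation: P6 marks the first exact bind of the order: its need (0, 3) fits the free (0, 3) with zero slack on a requested resource.
Check, step by step:
  pool = (0, 3)
  run P6 (needs (0, 3), free (0, 3)); after release of (3, 1) the pool is (3, 4)
  run P8 (needs (0, 4), free (3, 4)); after release of (2, 1) the pool is (5, 5)
  run P2 (needs (5, 2), free (5, 5)); after release of (1, 0) the pool is (6, 5)
  run P1 (needs (1, 5), free (6, 5)); after release of (0, 1) the pool is (6, 6)
  run P5 (needs (0, 6), free (6, 6)); after release of (1, 0) the pool is (7, 6)
  run P3 (needs (7, 5), free (7, 6)); after release of (1, 0) the pool is (8, 6)
(3) The exact count: 3 of the possible complete orderings are safe sequences.


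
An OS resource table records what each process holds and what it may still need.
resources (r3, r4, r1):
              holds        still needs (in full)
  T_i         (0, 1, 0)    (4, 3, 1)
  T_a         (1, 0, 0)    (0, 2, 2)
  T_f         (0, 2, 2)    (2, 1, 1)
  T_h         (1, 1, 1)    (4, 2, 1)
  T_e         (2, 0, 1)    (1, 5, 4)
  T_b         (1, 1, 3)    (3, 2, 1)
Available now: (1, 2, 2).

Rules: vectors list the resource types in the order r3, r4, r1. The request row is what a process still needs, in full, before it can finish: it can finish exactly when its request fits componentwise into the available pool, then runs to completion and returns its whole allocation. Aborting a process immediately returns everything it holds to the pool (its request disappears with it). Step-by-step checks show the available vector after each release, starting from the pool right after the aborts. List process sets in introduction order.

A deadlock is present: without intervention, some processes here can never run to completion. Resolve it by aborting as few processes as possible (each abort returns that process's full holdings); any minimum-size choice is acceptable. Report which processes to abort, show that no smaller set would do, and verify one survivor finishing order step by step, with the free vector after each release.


Abort T_h.
Key observation: aborting T_h returns (1, 1, 1), and T_e — hopeless before — runs at step 2 with the returned capacity in the pool.
Minimality: the empty abort set fails — the state is deadlocked as it stands.
One survivor order: T_f, T_e, T_a, T_i, T_b. Verifying each step (post-abort pool first):
  pool = (2, 3, 3)
  T_f needs (2, 1, 1) <= (2, 3, 3) -> finishes; pool += (0, 2, 2) = (2, 5, 5)
  T_e needs (1, 5, 4) <= (2, 5, 5) -> finishes; pool += (2, 0, 1) = (4, 5, 6)
  T_a needs (0, 2, 2) <= (4, 5, 6) -> finishes; pool += (1, 0, 0) = (5, 5, 6)
  T_i needs (4, 3, 1) <= (5, 5, 6) -> finishes; pool += (0, 1, 0) = (5, 6, 6)
  T_b needs (3, 2, 1) <= (5, 6, 6) -> finishes; pool += (1, 1, 3) = (6, 7, 9)


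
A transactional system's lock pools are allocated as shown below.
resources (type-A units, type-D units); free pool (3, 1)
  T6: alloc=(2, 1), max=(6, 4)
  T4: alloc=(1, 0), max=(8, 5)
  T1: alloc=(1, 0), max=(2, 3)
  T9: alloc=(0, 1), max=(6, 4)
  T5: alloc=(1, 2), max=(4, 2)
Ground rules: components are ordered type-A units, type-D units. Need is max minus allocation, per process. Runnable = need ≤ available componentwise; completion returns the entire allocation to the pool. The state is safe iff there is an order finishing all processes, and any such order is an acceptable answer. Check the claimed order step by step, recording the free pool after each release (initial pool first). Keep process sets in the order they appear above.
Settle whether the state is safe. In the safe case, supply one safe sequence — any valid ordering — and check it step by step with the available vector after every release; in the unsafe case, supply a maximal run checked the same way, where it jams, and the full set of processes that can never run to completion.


SAFE — a valid safe sequence is T5, T1, T6, T9, T4.
Key observation: the order's first zero-slack moment is T5 ((3, 0) needed, (3, 1) free — a requested resource with nothing to spare).
Verifying each step:
  pool = (3, 1)
  T5 needs (3, 0) <= (3, 1) -> finishes; pool += (1, 2) = (4, 3)
  T1 needs (1, 3) <= (4, 3) -> finishes; pool += (1, 0) = (5, 3)
  T6 needs (4, 3) <= (5, 3) -> finishes; pool += (2, 1) = (7, 4)
  T9 needs (6, 3) <= (7, 4) -> finishes; pool += (0, 1) = (7, 5)
  T4 needs (7, 5) <= (7, 5) -> finishes; pool += (1, 0) = (8, 5)


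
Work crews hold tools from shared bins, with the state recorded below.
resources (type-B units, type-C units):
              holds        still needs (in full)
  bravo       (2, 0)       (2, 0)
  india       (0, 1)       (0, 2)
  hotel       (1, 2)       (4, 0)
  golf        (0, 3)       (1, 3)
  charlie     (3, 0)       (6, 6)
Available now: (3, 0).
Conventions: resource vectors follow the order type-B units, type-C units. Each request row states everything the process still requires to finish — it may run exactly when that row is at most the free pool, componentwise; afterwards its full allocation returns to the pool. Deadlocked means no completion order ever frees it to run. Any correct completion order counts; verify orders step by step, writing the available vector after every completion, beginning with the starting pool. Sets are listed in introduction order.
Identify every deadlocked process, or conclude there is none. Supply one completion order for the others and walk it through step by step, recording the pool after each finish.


No process is deadlocked.
Key observation: bravo fits the free pool immediately, and its release cascades until everyone finishes.
A valid finishing order for the others: bravo, hotel, india, golf, charlie. Step-by-step check:
  pool = (3, 0)
  bravo needs (2, 0) <= (3, 0) -> finishes; pool += (2, 0) = (5, 0)
  hotel needs (4, 0) <= (5, 0) -> finishes; pool += (1, 2) = (6, 2)
  india needs (0, 2) <= (6, 2) -> finishes; pool += (0, 1) = (6, 3)
  golf needs (1, 3) <= (6, 3) -> finishes; pool += (0, 3) = (6, 6)
  charlie needs (6, 6) <= (6, 6) -> finishes; pool += (3, 0) = (9, 6)


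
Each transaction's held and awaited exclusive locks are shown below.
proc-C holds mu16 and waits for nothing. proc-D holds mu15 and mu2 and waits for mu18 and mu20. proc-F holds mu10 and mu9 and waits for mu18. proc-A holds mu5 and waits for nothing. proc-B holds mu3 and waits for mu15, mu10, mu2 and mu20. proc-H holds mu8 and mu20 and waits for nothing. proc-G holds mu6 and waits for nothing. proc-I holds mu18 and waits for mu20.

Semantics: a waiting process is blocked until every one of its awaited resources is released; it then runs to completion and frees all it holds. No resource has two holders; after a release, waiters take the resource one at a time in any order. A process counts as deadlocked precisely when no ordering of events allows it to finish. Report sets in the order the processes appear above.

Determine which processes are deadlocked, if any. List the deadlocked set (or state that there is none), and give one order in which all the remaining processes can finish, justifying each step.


Nothing here is deadlocked.
Key observation: the wait relation is loop-free; peeling off processes with no waits unwinds the whole state.
One completion order for the rest: proc-G, proc-H, proc-I, proc-F, proc-C, proc-D, proc-A, proc-B.
Step-by-step check:
  run proc-G (it waits on nothing); releases mu6
  run proc-H (it waits on nothing); releases mu8 and mu20
  proc-I: everything it awaited (mu20) is free; runs, freeing mu18
  proc-F: everything it awaited (mu18) is free; runs, freeing mu10 and mu9
  run proc-C (it waits on nothing); releases mu16
  proc-D: everything it awaited (mu18 and mu20) is free; runs, freeing mu15 and mu2
  run proc-A (it waits on nothing); releases mu5
  proc-B: everything it awaited (mu15, mu10, mu2 and mu20) is free; runs, freeing mu3


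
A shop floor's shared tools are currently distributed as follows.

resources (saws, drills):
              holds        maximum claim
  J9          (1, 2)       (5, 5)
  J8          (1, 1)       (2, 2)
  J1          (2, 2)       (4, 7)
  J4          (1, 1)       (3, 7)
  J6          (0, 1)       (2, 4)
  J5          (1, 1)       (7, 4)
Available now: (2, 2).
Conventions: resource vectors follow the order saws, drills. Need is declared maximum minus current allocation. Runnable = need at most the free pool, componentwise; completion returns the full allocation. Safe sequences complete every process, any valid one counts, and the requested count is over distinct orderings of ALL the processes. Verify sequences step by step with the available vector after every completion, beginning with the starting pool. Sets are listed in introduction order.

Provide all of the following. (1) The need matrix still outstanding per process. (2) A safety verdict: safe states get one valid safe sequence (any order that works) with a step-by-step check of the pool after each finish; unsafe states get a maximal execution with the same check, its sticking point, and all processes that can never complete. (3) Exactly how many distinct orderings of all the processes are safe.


(1) Need matrix, components ordered saws, drills:
  J9: (4, 3)
  J8: (1, 1)
  J1: (2, 5)
  J4: (2, 6)
  J6: (2, 3)
  J5: (6, 3)
(2) UNSAFE — no complete ordering exists.
Key observation: after J8, J6 the pool peaks at (3, 4), and each blocked process is short somewhere: J9 on saws; J1 on drills; J4 on drills; J5 on saws.
Going as far as possible: J8, J6; after that, nothing fits. Check, step by step:
  pool = (2, 2)
  run J8 (needs (1, 1), free (2, 2)); after release of (1, 1) the pool is (3, 3)
  run J6 (needs (2, 3), free (3, 3)); after release of (0, 1) the pool is (3, 4)
  blocked: J9 wants (4, 3), pool (3, 4) — not enough saws
  blocked: J1 wants (2, 5), pool (3, 4) — not enough drills
  blocked: J4 wants (2, 6), pool (3, 4) — not enough drills
  blocked: J5 wants (6, 3), pool (3, 4) — not enough saws
Processes that can never finish: J9, J1, J4 and J5.
(3) Exactly 0 of the possible complete orderings are safe sequences.


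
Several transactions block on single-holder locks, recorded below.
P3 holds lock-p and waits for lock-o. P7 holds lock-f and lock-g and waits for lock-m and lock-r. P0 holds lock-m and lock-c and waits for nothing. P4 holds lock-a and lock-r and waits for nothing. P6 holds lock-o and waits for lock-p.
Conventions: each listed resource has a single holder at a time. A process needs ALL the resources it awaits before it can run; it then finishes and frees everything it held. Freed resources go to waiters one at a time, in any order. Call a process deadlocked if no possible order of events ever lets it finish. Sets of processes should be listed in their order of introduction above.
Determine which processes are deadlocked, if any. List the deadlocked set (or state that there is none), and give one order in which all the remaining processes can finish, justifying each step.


The deadlocked set is P3 and P6.
Key observation: the wait chain closes on itself along P3 -> P6 -> P3; no other process is dragged down with it.
One completion order for the rest: P4, P0, P7.
Verifying each step:
  run P4 (it waits on nothing); releases lock-a and lock-r
  run P0 (it waits on nothing); releases lock-m and lock-c
  P7 waits on lock-m and lock-r — all released -> runs and releases lock-f and lock-g


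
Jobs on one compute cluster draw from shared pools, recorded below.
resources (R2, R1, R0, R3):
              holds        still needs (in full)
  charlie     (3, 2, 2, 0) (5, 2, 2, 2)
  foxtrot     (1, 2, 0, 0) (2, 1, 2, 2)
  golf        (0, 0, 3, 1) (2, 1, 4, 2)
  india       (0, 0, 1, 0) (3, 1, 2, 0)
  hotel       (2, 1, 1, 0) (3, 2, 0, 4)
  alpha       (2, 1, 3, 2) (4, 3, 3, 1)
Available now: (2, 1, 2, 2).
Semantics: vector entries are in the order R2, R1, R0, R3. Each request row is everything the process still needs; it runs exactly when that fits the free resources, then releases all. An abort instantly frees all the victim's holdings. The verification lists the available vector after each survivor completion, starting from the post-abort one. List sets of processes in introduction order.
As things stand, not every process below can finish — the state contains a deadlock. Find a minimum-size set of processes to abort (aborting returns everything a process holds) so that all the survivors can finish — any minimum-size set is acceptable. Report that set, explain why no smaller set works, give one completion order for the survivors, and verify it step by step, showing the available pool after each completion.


The answer: abort alpha.
Key observation: hotel was stuck for good until alpha gave back (2, 1, 3, 2); in the order shown it finishes at step 1.
No smaller set exists: with zero aborts the deadlock remains.
One survivor order: hotel, charlie, india, golf, foxtrot. Walking it through (post-abort pool first):
  pool = (4, 2, 5, 4)
  hotel needs (3, 2, 0, 4) <= (4, 2, 5, 4) -> finishes; pool += (2, 1, 1, 0) = (6, 3, 6, 4)
  charlie needs (5, 2, 2, 2) <= (6, 3, 6, 4) -> finishes; pool += (3, 2, 2, 0) = (9, 5, 8, 4)
  india needs (3, 1, 2, 0) <= (9, 5, 8, 4) -> finishes; pool += (0, 0, 1, 0) = (9, 5, 9, 4)
  golf needs (2, 1, 4, 2) <= (9, 5, 9, 4) -> finishes; pool += (0, 0, 3, 1) = (9, 5, 12, 5)
  foxtrot needs (2, 1, 2, 2) <= (9, 5, 12, 5) -> finishes; pool += (1, 2, 0, 0) = (10, 7, 12, 5)


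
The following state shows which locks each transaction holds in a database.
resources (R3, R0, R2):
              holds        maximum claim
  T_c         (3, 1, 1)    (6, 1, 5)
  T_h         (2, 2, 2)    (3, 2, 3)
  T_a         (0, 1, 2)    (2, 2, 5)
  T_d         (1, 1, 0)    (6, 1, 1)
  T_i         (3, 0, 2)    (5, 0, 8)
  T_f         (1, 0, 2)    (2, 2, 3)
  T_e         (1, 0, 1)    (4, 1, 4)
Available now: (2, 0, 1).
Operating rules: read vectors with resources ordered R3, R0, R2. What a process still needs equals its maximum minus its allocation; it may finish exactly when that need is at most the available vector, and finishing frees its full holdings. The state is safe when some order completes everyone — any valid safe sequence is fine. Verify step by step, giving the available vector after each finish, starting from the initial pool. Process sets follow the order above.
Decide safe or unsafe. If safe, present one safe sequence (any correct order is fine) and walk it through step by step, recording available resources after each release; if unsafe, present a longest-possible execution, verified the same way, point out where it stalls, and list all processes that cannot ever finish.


SAFE. One safe sequence: T_h, T_a, T_e, T_c, T_f, T_d, T_i.
Key observation: the first exact fit in this order is T_h — it needs (1, 0, 1) with (2, 0, 1) free, meeting a requested resource to the last unit.
Step-by-step check:
  pool = (2, 0, 1)
  T_h needs (1, 0, 1) <= (2, 0, 1) -> finishes; pool += (2, 2, 2) = (4, 2, 3)
  T_a needs (2, 1, 3) <= (4, 2, 3) -> finishes; pool += (0, 1, 2) = (4, 3, 5)
  T_e needs (3, 1, 3) <= (4, 3, 5) -> finishes; pool += (1, 0, 1) = (5, 3, 6)
  T_c needs (3, 0, 4) <= (5, 3, 6) -> finishes; pool += (3, 1, 1) = (8, 4, 7)
  T_f needs (1, 2, 1) <= (8, 4, 7) -> finishes; pool += (1, 0, 2) = (9, 4, 9)
  T_d needs (5, 0, 1) <= (9, 4, 9) -> finishes; pool += (1, 1, 0) = (10, 5, 9)
  T_i needs (2, 0, 6) <= (10, 5, 9) -> finishes; pool += (3, 0, 2) = (13, 5, 11)


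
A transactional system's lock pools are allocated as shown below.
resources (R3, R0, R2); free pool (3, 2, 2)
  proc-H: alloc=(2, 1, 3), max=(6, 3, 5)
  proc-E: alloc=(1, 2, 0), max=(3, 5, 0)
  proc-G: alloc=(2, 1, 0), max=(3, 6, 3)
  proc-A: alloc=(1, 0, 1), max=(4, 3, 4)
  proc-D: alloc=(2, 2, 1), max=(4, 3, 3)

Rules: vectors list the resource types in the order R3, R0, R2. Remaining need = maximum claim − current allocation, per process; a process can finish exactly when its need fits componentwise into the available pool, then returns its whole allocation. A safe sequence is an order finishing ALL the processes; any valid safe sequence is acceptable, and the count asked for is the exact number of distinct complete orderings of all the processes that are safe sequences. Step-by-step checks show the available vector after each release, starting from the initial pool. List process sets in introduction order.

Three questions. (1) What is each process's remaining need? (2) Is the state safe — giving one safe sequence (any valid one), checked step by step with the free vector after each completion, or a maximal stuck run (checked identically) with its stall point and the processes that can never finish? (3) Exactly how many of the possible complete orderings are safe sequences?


(1) Outstanding need per process (order R3, R0, R2):
  proc-H: (4, 2, 2)
  proc-E: (2, 3, 0)
  proc-G: (1, 5, 3)
  proc-A: (3, 3, 3)
  proc-D: (2, 1, 2)
(2) The state is SAFE; one workable sequence: proc-D, proc-E, proc-H, proc-A, proc-G.
Key observation: the first exact fit in this order is proc-D — it needs (2, 1, 2) with (3, 2, 2) free, meeting a requested resource to the last unit.
Walking it through:
  pool = (3, 2, 2)
  run proc-D (needs (2, 1, 2), free (3, 2, 2)); after release of (2, 2, 1) the pool is (5, 4, 3)
  run proc-E (needs (2, 3, 0), free (5, 4, 3)); after release of (1, 2, 0) the pool is (6, 6, 3)
  run proc-H (needs (4, 2, 2), free (6, 6, 3)); after release of (2, 1, 3) the pool is (8, 7, 6)
  run proc-A (needs (3, 3, 3), free (8, 7, 6)); after release of (1, 0, 1) the pool is (9, 7, 7)
  run proc-G (needs (1, 5, 3), free (9, 7, 7)); after release of (2, 1, 0) the pool is (11, 8, 7)
(3) Precisely 16 of the possible complete orderings are safe sequences.


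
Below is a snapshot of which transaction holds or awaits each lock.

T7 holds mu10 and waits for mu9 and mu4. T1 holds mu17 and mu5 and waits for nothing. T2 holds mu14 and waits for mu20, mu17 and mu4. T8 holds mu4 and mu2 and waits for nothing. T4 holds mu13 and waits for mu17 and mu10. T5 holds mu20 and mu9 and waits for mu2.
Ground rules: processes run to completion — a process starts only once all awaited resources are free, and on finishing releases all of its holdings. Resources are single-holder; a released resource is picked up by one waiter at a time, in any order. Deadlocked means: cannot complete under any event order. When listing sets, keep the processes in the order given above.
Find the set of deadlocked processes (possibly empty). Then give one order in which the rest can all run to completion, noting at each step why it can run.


No process is deadlocked.
Key observation: every chain of waits terminates; starting from the processes that wait on nothing, all the rest unlock in turn.
One completion order for the rest: T8, T1, T5, T7, T2, T4.
Check, step by step:
  T8 waits on nothing -> runs at once and releases mu4 and mu2
  T1 waits on nothing -> runs at once and releases mu17 and mu5
  T5: everything it awaited (mu2) is free; runs, freeing mu20 and mu9
  T7: everything it awaited (mu9 and mu4) is free; runs, freeing mu10
  T2: everything it awaited (mu20, mu17 and mu4) is free; runs, freeing mu14
  T4: everything it awaited (mu17 and mu10) is free; runs, freeing mu13


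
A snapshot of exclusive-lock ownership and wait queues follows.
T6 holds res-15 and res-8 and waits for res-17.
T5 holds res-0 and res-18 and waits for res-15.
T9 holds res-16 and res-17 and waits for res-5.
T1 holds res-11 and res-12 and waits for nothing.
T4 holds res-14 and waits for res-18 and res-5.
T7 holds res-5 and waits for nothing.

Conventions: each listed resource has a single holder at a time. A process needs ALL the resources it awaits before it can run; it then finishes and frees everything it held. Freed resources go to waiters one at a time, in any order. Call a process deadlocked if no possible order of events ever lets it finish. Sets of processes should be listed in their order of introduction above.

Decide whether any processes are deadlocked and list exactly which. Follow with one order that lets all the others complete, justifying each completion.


Nothing here is deadlocked.
Key observation: the wait graph is acyclic; completion cascades from the unblocked processes through everyone else.
A valid finishing order for the others: T7, T9, T1, T6, T5, T4.
Check, step by step:
  T7 waits on nothing -> runs at once and releases res-5
  run T9 (all its waits — res-5 — are resolved); releases res-16 and res-17
  T1 waits on nothing -> runs at once and releases res-11 and res-12
  run T6 (all its waits — res-17 — are resolved); releases res-15 and res-8
  run T5 (all its waits — res-15 — are resolved); releases res-0 and res-18
  run T4 (all its waits — res-18 and res-5 — are resolved); releases res-14


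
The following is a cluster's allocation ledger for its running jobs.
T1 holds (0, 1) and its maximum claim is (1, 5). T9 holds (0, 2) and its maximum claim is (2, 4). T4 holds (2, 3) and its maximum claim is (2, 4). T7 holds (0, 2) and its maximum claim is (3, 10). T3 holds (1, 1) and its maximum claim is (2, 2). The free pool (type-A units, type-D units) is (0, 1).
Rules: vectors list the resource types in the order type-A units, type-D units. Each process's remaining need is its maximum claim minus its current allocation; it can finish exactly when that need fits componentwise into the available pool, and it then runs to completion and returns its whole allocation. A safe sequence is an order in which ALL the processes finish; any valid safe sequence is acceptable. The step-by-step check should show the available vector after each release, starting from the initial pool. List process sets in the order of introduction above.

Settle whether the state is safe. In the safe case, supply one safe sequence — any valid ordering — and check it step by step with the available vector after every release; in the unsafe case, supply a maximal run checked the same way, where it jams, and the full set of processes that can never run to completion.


SAFE. One safe sequence: T4, T9, T3, T1, T7.
Key observation: T4 marks the first exact bind of the order: its need (0, 1) fits the free (0, 1) with zero slack on a requested resource.
Walking it through:
  pool = (0, 1)
  T4 needs (0, 1) <= (0, 1) -> finishes; pool += (2, 3) = (2, 4)
  T9 needs (2, 2) <= (2, 4) -> finishes; pool += (0, 2) = (2, 6)
  T3 needs (1, 1) <= (2, 6) -> finishes; pool += (1, 1) = (3, 7)
  T1 needs (1, 4) <= (3, 7) -> finishes; pool += (0, 1) = (3, 8)
  T7 needs (3, 8) <= (3, 8) -> finishes; pool += (0, 2) = (3, 10)


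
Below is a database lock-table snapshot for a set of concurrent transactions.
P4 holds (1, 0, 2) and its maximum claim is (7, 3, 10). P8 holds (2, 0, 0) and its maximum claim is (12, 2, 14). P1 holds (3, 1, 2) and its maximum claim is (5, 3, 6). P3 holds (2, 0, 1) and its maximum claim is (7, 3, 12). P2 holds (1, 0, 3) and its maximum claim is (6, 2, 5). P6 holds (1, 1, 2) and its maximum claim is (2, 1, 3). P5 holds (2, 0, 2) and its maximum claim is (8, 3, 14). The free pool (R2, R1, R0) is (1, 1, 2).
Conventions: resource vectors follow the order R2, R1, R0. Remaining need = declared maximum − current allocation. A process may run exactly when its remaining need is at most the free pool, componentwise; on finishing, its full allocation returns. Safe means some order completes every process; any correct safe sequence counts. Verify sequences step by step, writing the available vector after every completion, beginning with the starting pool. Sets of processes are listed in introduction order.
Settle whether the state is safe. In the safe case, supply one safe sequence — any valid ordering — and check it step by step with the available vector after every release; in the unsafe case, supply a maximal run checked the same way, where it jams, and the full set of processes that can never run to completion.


SAFE, for example via the order P6, P1, P2, P4, P3, P5, P8.
Key observation: reading the order forward, P6 is the first process whose need (1, 0, 1) meets the free pool (1, 1, 2) exactly on a resource it requests.
Check, step by step:
  pool = (1, 1, 2)
  P6 needs (1, 0, 1) <= (1, 1, 2) -> finishes; pool += (1, 1, 2) = (2, 2, 4)
  P1 needs (2, 2, 4) <= (2, 2, 4) -> finishes; pool += (3, 1, 2) = (5, 3, 6)
  P2 needs (5, 2, 2) <= (5, 3, 6) -> finishes; pool += (1, 0, 3) = (6, 3, 9)
  P4 needs (6, 3, 8) <= (6, 3, 9) -> finishes; pool += (1, 0, 2) = (7, 3, 11)
  P3 needs (5, 3, 11) <= (7, 3, 11) -> finishes; pool += (2, 0, 1) = (9, 3, 12)
  P5 needs (6, 3, 12) <= (9, 3, 12) -> finishes; pool += (2, 0, 2) = (11, 3, 14)
  P8 needs (10, 2, 14) <= (11, 3, 14) -> finishes; pool += (2, 0, 0) = (13, 3, 14)


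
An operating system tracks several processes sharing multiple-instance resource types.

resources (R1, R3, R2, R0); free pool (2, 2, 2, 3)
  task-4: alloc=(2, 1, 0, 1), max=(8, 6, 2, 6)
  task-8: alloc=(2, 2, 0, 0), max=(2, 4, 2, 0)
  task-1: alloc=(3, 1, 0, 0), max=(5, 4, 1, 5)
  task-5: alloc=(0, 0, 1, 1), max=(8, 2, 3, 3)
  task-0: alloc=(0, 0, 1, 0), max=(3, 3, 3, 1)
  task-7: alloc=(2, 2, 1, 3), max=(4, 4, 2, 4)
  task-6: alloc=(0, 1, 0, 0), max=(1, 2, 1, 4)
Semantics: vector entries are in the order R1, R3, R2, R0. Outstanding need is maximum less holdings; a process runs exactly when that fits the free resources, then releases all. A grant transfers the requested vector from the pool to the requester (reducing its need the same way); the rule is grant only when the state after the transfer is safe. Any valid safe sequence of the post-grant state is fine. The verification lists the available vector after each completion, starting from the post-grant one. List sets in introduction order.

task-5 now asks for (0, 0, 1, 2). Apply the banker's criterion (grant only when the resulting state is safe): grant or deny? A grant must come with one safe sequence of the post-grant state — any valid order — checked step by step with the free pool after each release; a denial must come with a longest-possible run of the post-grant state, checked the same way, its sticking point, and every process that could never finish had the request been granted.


DENY. Granting would leave the state unsafe.
Key observation: after task-7, task-6, task-0, task-8 the pool peaks at (6, 7, 3, 4), and each blocked process is short somewhere: task-4 on R0; task-1 on R0; task-5 on R1.
On the post-grant state, task-7, task-6, task-0, task-8 is a maximal run — nothing extends it. Verifying each step:
  pool = (2, 2, 1, 1)
  task-7: need (2, 2, 1, 1) fits (2, 2, 1, 1); releases (2, 2, 1, 3), pool now (4, 4, 2, 4)
  task-6: need (1, 1, 1, 4) fits (4, 4, 2, 4); releases (0, 1, 0, 0), pool now (4, 5, 2, 4)
  task-0: need (3, 3, 2, 1) fits (4, 5, 2, 4); releases (0, 0, 1, 0), pool now (4, 5, 3, 4)
  task-8: need (0, 2, 2, 0) fits (4, 5, 3, 4); releases (2, 2, 0, 0), pool now (6, 7, 3, 4)
  task-4 cannot run: need (6, 5, 2, 5) vs free (6, 7, 3, 4) (insufficient R0)
  task-1 cannot run: need (2, 3, 1, 5) vs free (6, 7, 3, 4) (insufficient R0)
  task-5 cannot run: need (8, 2, 1, 0) vs free (6, 7, 3, 4) (insufficient R1)
Post-grant, the permanently blocked set is task-4, task-1 and task-5.


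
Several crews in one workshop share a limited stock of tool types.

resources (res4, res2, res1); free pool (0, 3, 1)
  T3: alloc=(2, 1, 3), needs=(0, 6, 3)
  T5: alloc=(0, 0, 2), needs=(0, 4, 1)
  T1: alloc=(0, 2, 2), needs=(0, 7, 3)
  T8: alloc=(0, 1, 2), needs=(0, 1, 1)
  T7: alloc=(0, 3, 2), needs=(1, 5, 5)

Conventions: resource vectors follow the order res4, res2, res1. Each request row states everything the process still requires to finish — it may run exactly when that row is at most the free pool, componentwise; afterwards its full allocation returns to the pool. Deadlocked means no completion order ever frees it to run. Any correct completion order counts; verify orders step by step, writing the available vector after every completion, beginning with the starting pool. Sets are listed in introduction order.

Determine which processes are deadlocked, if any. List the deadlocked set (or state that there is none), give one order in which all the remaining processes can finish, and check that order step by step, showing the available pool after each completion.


Deadlocked set: T3, T1 and T7.
Key observation: the wall is res2: completing T8, T5 brings the pool only to (0, 4, 5), and all the rest need more.
One completion order for the rest: T8, T5. Check, step by step:
  pool = (0, 3, 1)
  T8 needs (0, 1, 1) <= (0, 3, 1) -> finishes; pool += (0, 1, 2) = (0, 4, 3)
  T5 needs (0, 4, 1) <= (0, 4, 3) -> finishes; pool += (0, 0, 2) = (0, 4, 5)
The blocked processes can never fit:
  T3 cannot run: need (0, 6, 3) vs free (0, 4, 5) (insufficient res2)
  T1 cannot run: need (0, 7, 3) vs free (0, 4, 5) (insufficient res2)
  T7 cannot run: need (1, 5, 5) vs free (0, 4, 5) (insufficient res4 and res2)


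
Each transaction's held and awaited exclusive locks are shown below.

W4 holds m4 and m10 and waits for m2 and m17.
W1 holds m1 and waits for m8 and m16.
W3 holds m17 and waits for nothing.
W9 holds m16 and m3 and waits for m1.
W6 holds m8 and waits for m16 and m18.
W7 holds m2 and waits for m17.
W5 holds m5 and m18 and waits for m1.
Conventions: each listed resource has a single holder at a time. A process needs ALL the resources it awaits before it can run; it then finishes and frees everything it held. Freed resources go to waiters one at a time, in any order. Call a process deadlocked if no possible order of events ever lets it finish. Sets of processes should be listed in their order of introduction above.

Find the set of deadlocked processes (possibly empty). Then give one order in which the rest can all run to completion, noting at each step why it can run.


Deadlocked set: W1, W9, W6 and W5.
Key observation: the waits loop around W1 -> W9 -> W1 with no way out; W6 and W5 are caught in further circular waits.
One completion order for the rest: W3, W7, W4.
Verifying each step:
  W3 waits on nothing -> runs at once and releases m17
  W7 waits on m17 — all released -> runs and releases m2
  W4 waits on m2 and m17 — all released -> runs and releases m4 and m10


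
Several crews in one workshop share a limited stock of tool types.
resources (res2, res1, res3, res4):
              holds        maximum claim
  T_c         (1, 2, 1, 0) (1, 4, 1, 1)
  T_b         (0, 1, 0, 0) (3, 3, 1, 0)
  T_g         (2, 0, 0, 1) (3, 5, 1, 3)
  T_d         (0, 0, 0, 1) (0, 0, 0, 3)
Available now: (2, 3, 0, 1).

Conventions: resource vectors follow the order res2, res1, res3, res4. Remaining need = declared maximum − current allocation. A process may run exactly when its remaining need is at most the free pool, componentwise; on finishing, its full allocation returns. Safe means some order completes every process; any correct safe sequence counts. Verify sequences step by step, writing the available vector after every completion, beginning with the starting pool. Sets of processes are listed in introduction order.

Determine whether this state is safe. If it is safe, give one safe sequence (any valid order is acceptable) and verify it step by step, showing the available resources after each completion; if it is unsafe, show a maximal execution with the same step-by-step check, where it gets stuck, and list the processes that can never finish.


The state is UNSAFE.
Key observation: res4 is the bottleneck — with T_c, T_b done the pool holds (3, 6, 1, 1), short of every remaining need.
Going as far as possible: T_c, T_b; after that, nothing fits. Walking it through:
  pool = (2, 3, 0, 1)
  T_c: need (0, 2, 0, 1) fits (2, 3, 0, 1); releases (1, 2, 1, 0), pool now (3, 5, 1, 1)
  T_b: need (3, 2, 1, 0) fits (3, 5, 1, 1); releases (0, 1, 0, 0), pool now (3, 6, 1, 1)
  blocked: T_g wants (1, 5, 1, 2), pool (3, 6, 1, 1) — not enough res4
  blocked: T_d wants (0, 0, 0, 2), pool (3, 6, 1, 1) — not enough res4
Permanently blocked: T_g and T_d.


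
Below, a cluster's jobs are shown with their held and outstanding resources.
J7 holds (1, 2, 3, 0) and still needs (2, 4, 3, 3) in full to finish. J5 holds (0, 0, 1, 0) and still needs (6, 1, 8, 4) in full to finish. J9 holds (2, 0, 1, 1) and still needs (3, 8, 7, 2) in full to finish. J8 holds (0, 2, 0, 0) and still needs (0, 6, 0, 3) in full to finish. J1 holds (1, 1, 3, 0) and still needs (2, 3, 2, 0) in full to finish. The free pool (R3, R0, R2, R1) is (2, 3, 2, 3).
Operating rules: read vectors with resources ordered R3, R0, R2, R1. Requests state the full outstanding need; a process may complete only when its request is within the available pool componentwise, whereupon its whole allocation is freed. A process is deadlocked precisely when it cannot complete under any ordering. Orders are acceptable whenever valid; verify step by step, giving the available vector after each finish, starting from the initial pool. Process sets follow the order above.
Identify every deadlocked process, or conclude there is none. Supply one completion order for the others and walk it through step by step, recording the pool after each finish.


The deadlocked set is empty.
Key observation: J1 leads a chain of completions in which each release enables another process.
One completion order for the rest: J1, J7, J8, J9, J5. Verifying each step:
  pool = (2, 3, 2, 3)
  run J1 (needs (2, 3, 2, 0), free (2, 3, 2, 3)); after release of (1, 1, 3, 0) the pool is (3, 4, 5, 3)
  run J7 (needs (2, 4, 3, 3), free (3, 4, 5, 3)); after release of (1, 2, 3, 0) the pool is (4, 6, 8, 3)
  run J8 (needs (0, 6, 0, 3), free (4, 6, 8, 3)); after release of (0, 2, 0, 0) the pool is (4, 8, 8, 3)
  run J9 (needs (3, 8, 7, 2), free (4, 8, 8, 3)); after release of (2, 0, 1, 1) the pool is (6, 8, 9, 4)
  run J5 (needs (6, 1, 8, 4), free (6, 8, 9, 4)); after release of (0, 0, 1, 0) the pool is (6, 8, 10, 4)
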